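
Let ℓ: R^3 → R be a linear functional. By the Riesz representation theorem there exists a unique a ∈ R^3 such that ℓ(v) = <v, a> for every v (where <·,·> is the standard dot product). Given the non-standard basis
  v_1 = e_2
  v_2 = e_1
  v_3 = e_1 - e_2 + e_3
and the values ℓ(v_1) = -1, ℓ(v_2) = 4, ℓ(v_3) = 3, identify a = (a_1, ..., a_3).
a = (4, -1, -2)

Write a = (a_1, ..., a_3) in the standard basis. For each basis vector v_i, ℓ(v_i) = <v_i, a> is a linear equation in the a_j's. Collect the n equations into a matrix system V a = ℓ, where row i of V is v_i (expressed in the standard basis). Since V is invertible (lower-triangular with 1s on the diagonal, up to permutation), solve by back-substitution:
  V =
[[0, 1, 0],
 [1, 0, 0],
 [1, -1, 1]]
  V a = (-1, 4, 3)
Solving gives a = (4, -1, -2).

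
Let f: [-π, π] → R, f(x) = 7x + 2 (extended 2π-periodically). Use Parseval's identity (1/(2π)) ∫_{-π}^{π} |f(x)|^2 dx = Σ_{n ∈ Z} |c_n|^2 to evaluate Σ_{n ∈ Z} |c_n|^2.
Σ |c_n|^2 = 49π^2/3 + 4

Expand and integrate term by term over [-π, π]:
  ∫ (7x)^2 dx = 49·(2π^3/3); ∫ 2·7·(2)·x dx = 0 (odd integrand); ∫ 2^2 dx = 4·2π.
So (1/(2π)) ∫_{-π}^{π} (7x + 2)^2 dx = 49π^2/3 + 4 = 49π^2/3 + 4.
Parseval ⇒ Σ |c_n|^2 = 49π^2/3 + 4.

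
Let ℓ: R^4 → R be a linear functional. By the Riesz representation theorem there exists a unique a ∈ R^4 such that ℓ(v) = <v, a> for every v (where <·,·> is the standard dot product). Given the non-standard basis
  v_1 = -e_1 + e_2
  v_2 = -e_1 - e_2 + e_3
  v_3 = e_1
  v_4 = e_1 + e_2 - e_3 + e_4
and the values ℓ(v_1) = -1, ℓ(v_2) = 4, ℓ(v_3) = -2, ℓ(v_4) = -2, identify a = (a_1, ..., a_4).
a = (-2, -3, -1, 2)

Write a = (a_1, ..., a_4) in the standard basis. For each basis vector v_i, ℓ(v_i) = <v_i, a> is a linear equation in the a_j's. Collect the n equations into a matrix system V a = ℓ, where row i of V is v_i (expressed in the standard basis). Since V is invertible (lower-triangular with 1s on the diagonal, up to permutation), solve by back-substitution:
  V =
[[-1, 1, 0, 0],
 [-1, -1, 1, 0],
 [1, 0, 0, 0],
 [1, 1, -1, 1]]
  V a = (-1, 4, -2, -2)
Solving gives a = (-2, -3, -1, 2).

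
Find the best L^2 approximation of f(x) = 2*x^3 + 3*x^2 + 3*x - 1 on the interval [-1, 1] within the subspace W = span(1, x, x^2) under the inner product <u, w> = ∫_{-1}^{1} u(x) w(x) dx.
g(x) = 3*x^2 + 21*x/5 - 1

The best approximation g ∈ W is the orthogonal projection of f onto W. Writing g = a_0 + a_1 x + a_2 x^2, the coefficients solve the normal equations G · a = b where
  G_{ij} = <φ_i, φ_j> and b_i = <f, φ_i>, with φ_0 = 1, φ_1 = x, φ_2 = x^2.
G =
  [2, 0, 2/3]
  [0, 2/3, 0]
  [2/3, 0, 2/5],
b = (0, 14/5, 8/15).
Solving gives a_0 = -1, a_1 = 21/5, a_2 = 3, so
  g(x) = 3*x^2 + 21*x/5 - 1.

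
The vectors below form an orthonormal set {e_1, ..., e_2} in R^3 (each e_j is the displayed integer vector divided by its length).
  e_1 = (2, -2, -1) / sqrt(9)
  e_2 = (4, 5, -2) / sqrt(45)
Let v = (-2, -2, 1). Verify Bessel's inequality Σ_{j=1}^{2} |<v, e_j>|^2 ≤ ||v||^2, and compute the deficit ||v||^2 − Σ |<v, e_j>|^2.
Σ |<v, e_j>|^2 = 9; ||v||^2 = 9; deficit = 0

Write each e_j = u_j / sqrt(<u_j, u_j>) where u_j is the displayed integer vector. Then <v, e_j> = <v, u_j> / sqrt(<u_j, u_j>), so |<v, e_j>|^2 = <v, u_j>^2 / <u_j, u_j>.
Coefficients: <v, e_1> = -1/sqrt(9), <v, e_2> = -20/sqrt(45).
Square and sum: Σ |<v, e_j>|^2 = 9.
Compute ||v||^2 = v·v = 9.
Deficit = 9 − 9 = 0 ≥ 0, confirming Bessel's inequality. (The deficit equals ||v − Σ <v,e_j> e_j||^2, the squared distance from v to span{e_j}.)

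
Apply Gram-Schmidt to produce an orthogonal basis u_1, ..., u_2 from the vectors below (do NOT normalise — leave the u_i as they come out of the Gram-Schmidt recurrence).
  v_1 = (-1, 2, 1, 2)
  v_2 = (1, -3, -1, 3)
Orthogonal basis:
  u_1 = (-1, 2, 1, 2)
  u_2 = (4/5, -13/5, -4/5, 17/5)

Apply the Gram-Schmidt recurrence
  u_1 = v_1
  u_i = v_i − Σ_{j<i} ((v_i · u_j) / (u_j · u_j)) · u_j.

Step by step this gives:
  u_1 = (-1, 2, 1, 2)
  u_2 = (4/5, -13/5, -4/5, 17/5)

Orthogonality check:
  u_2 · u_1 = 0 (should be 0)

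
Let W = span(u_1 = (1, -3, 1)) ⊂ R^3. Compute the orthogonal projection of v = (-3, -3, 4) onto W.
proj_W(v) = (10/11, -30/11, 10/11)

Set up U = [u_1 | ... | u_1] ∈ R^(3×1). The projector onto W = col(U) is P = U (U^T U)^(-1) U^T.
Compute U^T U =
  [11],
and U^T v = (10).
Solve U^T U · c = U^T v for the coefficients: c = (10/11). The projection is proj_W(v) = U c.
Check: (v - proj_W(v)) · u_1 = 0  (should be 0).
Result: proj_W(v) = (10/11, -30/11, 10/11).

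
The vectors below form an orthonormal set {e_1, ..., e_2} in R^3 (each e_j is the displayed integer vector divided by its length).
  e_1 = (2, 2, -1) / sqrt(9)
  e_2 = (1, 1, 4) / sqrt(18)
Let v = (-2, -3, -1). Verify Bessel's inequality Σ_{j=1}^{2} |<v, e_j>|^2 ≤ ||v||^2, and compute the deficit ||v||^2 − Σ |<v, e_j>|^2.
Σ |<v, e_j>|^2 = 27/2; ||v||^2 = 14; deficit = 1/2

Write each e_j = u_j / sqrt(<u_j, u_j>) where u_j is the displayed integer vector. Then <v, e_j> = <v, u_j> / sqrt(<u_j, u_j>), so |<v, e_j>|^2 = <v, u_j>^2 / <u_j, u_j>.
Coefficients: <v, e_1> = -9/sqrt(9), <v, e_2> = -9/sqrt(18).
Square and sum: Σ |<v, e_j>|^2 = 27/2.
Compute ||v||^2 = v·v = 14.
Deficit = 14 − 27/2 = 1/2 ≥ 0, confirming Bessel's inequality. (The deficit equals ||v − Σ <v,e_j> e_j||^2, the squared distance from v to span{e_j}.)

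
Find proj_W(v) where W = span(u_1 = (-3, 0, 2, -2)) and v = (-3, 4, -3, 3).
proj_W(v) = (9/17, 0, -6/17, 6/17)

Set up U = [u_1 | ... | u_1] ∈ R^(4×1). The projector onto W = col(U) is P = U (U^T U)^(-1) U^T.
Compute U^T U =
  [17],
and U^T v = (-3).
Solve U^T U · c = U^T v for the coefficients: c = (-3/17). The projection is proj_W(v) = U c.
Check: (v - proj_W(v)) · u_1 = 0  (should be 0).
Result: proj_W(v) = (9/17, 0, -6/17, 6/17).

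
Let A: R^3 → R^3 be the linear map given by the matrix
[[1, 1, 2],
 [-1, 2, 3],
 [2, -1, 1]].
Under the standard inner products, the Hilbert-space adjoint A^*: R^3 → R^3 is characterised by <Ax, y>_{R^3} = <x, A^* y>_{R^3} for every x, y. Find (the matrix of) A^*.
A^* = A^T =
[[1, -1, 2],
 [1, 2, -1],
 [2, 3, 1]]

For real matrices with standard dot products, the defining identity <Ax, y> = <x, A^* y> gives (Ax)^T y = x^T (A^*) y, i.e. x^T A^T y = x^T (A^*) y. Since this holds for all x, y, we must have A^* = A^T. Therefore
A^* =
[[1, -1, 2],
 [1, 2, -1],
 [2, 3, 1]].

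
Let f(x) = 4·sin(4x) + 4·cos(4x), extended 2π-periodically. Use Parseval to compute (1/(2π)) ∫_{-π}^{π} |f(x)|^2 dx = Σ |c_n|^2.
Σ |c_n|^2 = 16

Expand |f|^2 and use orthogonality of {sin(nx), cos(mx)} on [-π, π]:
  ∫_{-π}^{π} sin(nx)^2 dx = π, ∫ cos(mx)^2 dx = π, and cross terms integrate to 0.
So ∫_{-π}^{π} f(x)^2 dx = 4^2 · π + 4^2 · π = (16 + 16)π.
Divide by 2π: (16 + 16)/2 = 16.
By Parseval, this equals Σ |c_n|^2.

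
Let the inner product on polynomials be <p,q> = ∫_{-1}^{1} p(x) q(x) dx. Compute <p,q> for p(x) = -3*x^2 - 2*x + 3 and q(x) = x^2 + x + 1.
<p,q> = 52/15

Expand the product: p(x)·q(x) = -3*x^4 - 5*x^3 - 2*x^2 + x + 3.
∫_{-1}^{1} of each monomial x^k gives [2/(k+1) if k even, 0 if k odd]. Integrating term-by-term (or equivalently evaluating the antiderivative F(x) = -3*x^5/5 - 5*x^4/4 - 2*x^3/3 + x^2/2 + 3*x at the endpoints):
  F(1) − F(−1) = 59/60 − (-149/60) = 52/15.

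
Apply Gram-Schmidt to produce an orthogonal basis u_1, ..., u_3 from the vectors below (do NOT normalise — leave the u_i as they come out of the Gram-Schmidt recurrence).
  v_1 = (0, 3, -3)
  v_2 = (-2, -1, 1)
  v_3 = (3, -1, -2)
Orthogonal basis:
  u_1 = (0, 3, -3)
  u_2 = (-2, 0, 0)
  u_3 = (0, -3/2, -3/2)

Apply the Gram-Schmidt recurrence
  u_1 = v_1
  u_i = v_i − Σ_{j<i} ((v_i · u_j) / (u_j · u_j)) · u_j.

Step by step this gives:
  u_1 = (0, 3, -3)
  u_2 = (-2, 0, 0)
  u_3 = (0, -3/2, -3/2)

Orthogonality check:
  u_2 · u_1 = 0 (should be 0)
  u_3 · u_1 = 0 (should be 0)
  u_3 · u_2 = 0 (should be 0)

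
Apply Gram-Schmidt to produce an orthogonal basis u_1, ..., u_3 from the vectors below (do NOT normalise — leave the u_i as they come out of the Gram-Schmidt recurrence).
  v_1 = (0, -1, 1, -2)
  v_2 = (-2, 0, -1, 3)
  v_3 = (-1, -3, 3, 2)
Orthogonal basis:
  u_1 = (0, -1, 1, -2)
  u_2 = (-2, -7/6, 1/6, 2/3)
  u_3 = (53/35, -6/5, 86/35, 64/35)

Apply the Gram-Schmidt recurrence
  u_1 = v_1
  u_i = v_i − Σ_{j<i} ((v_i · u_j) / (u_j · u_j)) · u_j.

Step by step this gives:
  u_1 = (0, -1, 1, -2)
  u_2 = (-2, -7/6, 1/6, 2/3)
  u_3 = (53/35, -6/5, 86/35, 64/35)

Orthogonality check:
  u_2 · u_1 = 0 (should be 0)
  u_3 · u_1 = 0 (should be 0)
  u_3 · u_2 = 0 (should be 0)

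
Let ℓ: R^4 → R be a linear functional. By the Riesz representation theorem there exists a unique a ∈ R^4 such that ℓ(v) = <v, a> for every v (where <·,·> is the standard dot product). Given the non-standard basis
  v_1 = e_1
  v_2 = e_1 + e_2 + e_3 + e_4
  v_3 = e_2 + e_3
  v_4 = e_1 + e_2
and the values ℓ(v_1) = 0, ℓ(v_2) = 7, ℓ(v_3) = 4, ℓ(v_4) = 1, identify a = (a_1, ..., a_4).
a = (0, 1, 3, 3)

Write a = (a_1, ..., a_4) in the standard basis. For each basis vector v_i, ℓ(v_i) = <v_i, a> is a linear equation in the a_j's. Collect the n equations into a matrix system V a = ℓ, where row i of V is v_i (expressed in the standard basis). Since V is invertible (lower-triangular with 1s on the diagonal, up to permutation), solve by back-substitution:
  V =
[[1, 0, 0, 0],
 [1, 1, 1, 1],
 [0, 1, 1, 0],
 [1, 1, 0, 0]]
  V a = (0, 7, 4, 1)
Solving gives a = (0, 1, 3, 3).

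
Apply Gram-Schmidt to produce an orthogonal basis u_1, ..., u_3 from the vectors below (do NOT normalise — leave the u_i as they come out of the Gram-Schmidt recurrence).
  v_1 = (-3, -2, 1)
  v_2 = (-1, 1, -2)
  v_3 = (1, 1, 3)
Orthogonal basis:
  u_1 = (-3, -2, 1)
  u_2 = (-17/14, 6/7, -27/14)
  u_3 = (-57/83, 133/83, 95/83)

Apply the Gram-Schmidt recurrence
  u_1 = v_1
  u_i = v_i − Σ_{j<i} ((v_i · u_j) / (u_j · u_j)) · u_j.

Step by step this gives:
  u_1 = (-3, -2, 1)
  u_2 = (-17/14, 6/7, -27/14)
  u_3 = (-57/83, 133/83, 95/83)

Orthogonality check:
  u_2 · u_1 = 0 (should be 0)
  u_3 · u_1 = 0 (should be 0)
  u_3 · u_2 = 0 (should be 0)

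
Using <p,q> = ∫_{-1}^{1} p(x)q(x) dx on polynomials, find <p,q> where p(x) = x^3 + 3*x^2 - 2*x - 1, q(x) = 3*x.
<p,q> = -14/5

Expand the product: p(x)·q(x) = 3*x^4 + 9*x^3 - 6*x^2 - 3*x.
∫_{-1}^{1} of each monomial x^k gives [2/(k+1) if k even, 0 if k odd]. Integrating term-by-term (or equivalently evaluating the antiderivative F(x) = 3*x^5/5 + 9*x^4/4 - 2*x^3 - 3*x^2/2 at the endpoints):
  F(1) − F(−1) = -13/20 − (43/20) = -14/5.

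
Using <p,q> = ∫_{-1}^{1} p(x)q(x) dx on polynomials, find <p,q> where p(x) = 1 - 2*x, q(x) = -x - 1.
<p,q> = -2/3

Expand the product: p(x)·q(x) = 2*x^2 + x - 1.
∫_{-1}^{1} of each monomial x^k gives [2/(k+1) if k even, 0 if k odd]. Integrating term-by-term (or equivalently evaluating the antiderivative F(x) = 2*x^3/3 + x^2/2 - x at the endpoints):
  F(1) − F(−1) = 1/6 − (5/6) = -2/3.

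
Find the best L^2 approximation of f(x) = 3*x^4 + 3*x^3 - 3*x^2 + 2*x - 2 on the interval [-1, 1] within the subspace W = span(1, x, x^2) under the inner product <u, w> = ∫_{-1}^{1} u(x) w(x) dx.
g(x) = -3*x^2/7 + 19*x/5 - 79/35

The best approximation g ∈ W is the orthogonal projection of f onto W. Writing g = a_0 + a_1 x + a_2 x^2, the coefficients solve the normal equations G · a = b where
  G_{ij} = <φ_i, φ_j> and b_i = <f, φ_i>, with φ_0 = 1, φ_1 = x, φ_2 = x^2.
G =
  [2, 0, 2/3]
  [0, 2/3, 0]
  [2/3, 0, 2/5],
b = (-24/5, 38/15, -176/105).
Solving gives a_0 = -79/35, a_1 = 19/5, a_2 = -3/7, so
  g(x) = -3*x^2/7 + 19*x/5 - 79/35.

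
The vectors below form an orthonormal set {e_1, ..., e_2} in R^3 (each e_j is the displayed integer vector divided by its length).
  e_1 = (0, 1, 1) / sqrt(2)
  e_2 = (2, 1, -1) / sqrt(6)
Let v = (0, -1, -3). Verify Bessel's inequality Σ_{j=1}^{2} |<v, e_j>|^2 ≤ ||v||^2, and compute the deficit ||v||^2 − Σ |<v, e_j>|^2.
Σ |<v, e_j>|^2 = 26/3; ||v||^2 = 10; deficit = 4/3

Write each e_j = u_j / sqrt(<u_j, u_j>) where u_j is the displayed integer vector. Then <v, e_j> = <v, u_j> / sqrt(<u_j, u_j>), so |<v, e_j>|^2 = <v, u_j>^2 / <u_j, u_j>.
Coefficients: <v, e_1> = -4/sqrt(2), <v, e_2> = 2/sqrt(6).
Square and sum: Σ |<v, e_j>|^2 = 26/3.
Compute ||v||^2 = v·v = 10.
Deficit = 10 − 26/3 = 4/3 ≥ 0, confirming Bessel's inequality. (The deficit equals ||v − Σ <v,e_j> e_j||^2, the squared distance from v to span{e_j}.)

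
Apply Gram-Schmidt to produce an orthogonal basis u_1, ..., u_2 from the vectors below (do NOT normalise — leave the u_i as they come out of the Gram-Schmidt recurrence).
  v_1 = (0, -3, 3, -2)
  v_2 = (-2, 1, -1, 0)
Orthogonal basis:
  u_1 = (0, -3, 3, -2)
  u_2 = (-2, 2/11, -2/11, -6/11)

Apply the Gram-Schmidt recurrence
  u_1 = v_1
  u_i = v_i − Σ_{j<i} ((v_i · u_j) / (u_j · u_j)) · u_j.

Step by step this gives:
  u_1 = (0, -3, 3, -2)
  u_2 = (-2, 2/11, -2/11, -6/11)

Orthogonality check:
  u_2 · u_1 = 0 (should be 0)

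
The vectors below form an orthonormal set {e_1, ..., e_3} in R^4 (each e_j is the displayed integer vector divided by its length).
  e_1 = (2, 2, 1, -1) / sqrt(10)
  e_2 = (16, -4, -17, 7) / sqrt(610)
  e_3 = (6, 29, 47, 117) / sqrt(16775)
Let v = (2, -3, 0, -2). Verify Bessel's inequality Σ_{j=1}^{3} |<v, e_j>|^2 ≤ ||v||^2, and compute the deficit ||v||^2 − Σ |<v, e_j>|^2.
Σ |<v, e_j>|^2 = 1971/275; ||v||^2 = 17; deficit = 2704/275

Write each e_j = u_j / sqrt(<u_j, u_j>) where u_j is the displayed integer vector. Then <v, e_j> = <v, u_j> / sqrt(<u_j, u_j>), so |<v, e_j>|^2 = <v, u_j>^2 / <u_j, u_j>.
Coefficients: <v, e_1> = 0/sqrt(10), <v, e_2> = 30/sqrt(610), <v, e_3> = -309/sqrt(16775).
Square and sum: Σ |<v, e_j>|^2 = 1971/275.
Compute ||v||^2 = v·v = 17.
Deficit = 17 − 1971/275 = 2704/275 ≥ 0, confirming Bessel's inequality. (The deficit equals ||v − Σ <v,e_j> e_j||^2, the squared distance from v to span{e_j}.)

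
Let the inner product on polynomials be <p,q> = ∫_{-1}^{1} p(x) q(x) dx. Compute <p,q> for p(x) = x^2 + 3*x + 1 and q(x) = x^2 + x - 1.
<p,q> = 2/5

Expand the product: p(x)·q(x) = x^4 + 4*x^3 + 3*x^2 - 2*x - 1.
∫_{-1}^{1} of each monomial x^k gives [2/(k+1) if k even, 0 if k odd]. Integrating term-by-term (or equivalently evaluating the antiderivative F(x) = x^5/5 + x^4 + x^3 - x^2 - x at the endpoints):
  F(1) − F(−1) = 1/5 − (-1/5) = 2/5.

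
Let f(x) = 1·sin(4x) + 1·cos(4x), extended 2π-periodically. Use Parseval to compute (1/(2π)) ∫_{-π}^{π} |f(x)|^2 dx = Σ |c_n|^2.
Σ |c_n|^2 = 1

Expand |f|^2 and use orthogonality of {sin(nx), cos(mx)} on [-π, π]:
  ∫_{-π}^{π} sin(nx)^2 dx = π, ∫ cos(mx)^2 dx = π, and cross terms integrate to 0.
So ∫_{-π}^{π} f(x)^2 dx = 1^2 · π + 1^2 · π = (1 + 1)π.
Divide by 2π: (1 + 1)/2 = 1.
By Parseval, this equals Σ |c_n|^2.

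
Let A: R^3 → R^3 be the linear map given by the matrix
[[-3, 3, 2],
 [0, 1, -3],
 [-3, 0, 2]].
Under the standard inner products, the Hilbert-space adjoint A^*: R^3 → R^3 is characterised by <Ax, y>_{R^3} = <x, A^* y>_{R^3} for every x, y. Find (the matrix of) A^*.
A^* = A^T =
[[-3, 0, -3],
 [3, 1, 0],
 [2, -3, 2]]

For real matrices with standard dot products, the defining identity <Ax, y> = <x, A^* y> gives (Ax)^T y = x^T (A^*) y, i.e. x^T A^T y = x^T (A^*) y. Since this holds for all x, y, we must have A^* = A^T. Therefore
A^* =
[[-3, 0, -3],
 [3, 1, 0],
 [2, -3, 2]].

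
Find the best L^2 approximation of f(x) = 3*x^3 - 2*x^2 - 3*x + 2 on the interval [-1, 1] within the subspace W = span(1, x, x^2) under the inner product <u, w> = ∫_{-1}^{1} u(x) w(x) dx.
g(x) = -2*x^2 - 6*x/5 + 2

The best approximation g ∈ W is the orthogonal projection of f onto W. Writing g = a_0 + a_1 x + a_2 x^2, the coefficients solve the normal equations G · a = b where
  G_{ij} = <φ_i, φ_j> and b_i = <f, φ_i>, with φ_0 = 1, φ_1 = x, φ_2 = x^2.
G =
  [2, 0, 2/3]
  [0, 2/3, 0]
  [2/3, 0, 2/5],
b = (8/3, -4/5, 8/15).
Solving gives a_0 = 2, a_1 = -6/5, a_2 = -2, so
  g(x) = -2*x^2 - 6*x/5 + 2.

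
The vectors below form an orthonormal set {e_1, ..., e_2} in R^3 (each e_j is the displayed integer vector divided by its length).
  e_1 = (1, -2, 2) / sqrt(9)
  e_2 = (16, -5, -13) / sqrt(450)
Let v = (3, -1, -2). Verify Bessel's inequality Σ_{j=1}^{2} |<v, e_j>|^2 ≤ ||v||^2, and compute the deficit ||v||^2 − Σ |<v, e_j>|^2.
Σ |<v, e_j>|^2 = 699/50; ||v||^2 = 14; deficit = 1/50

Write each e_j = u_j / sqrt(<u_j, u_j>) where u_j is the displayed integer vector. Then <v, e_j> = <v, u_j> / sqrt(<u_j, u_j>), so |<v, e_j>|^2 = <v, u_j>^2 / <u_j, u_j>.
Coefficients: <v, e_1> = 1/sqrt(9), <v, e_2> = 79/sqrt(450).
Square and sum: Σ |<v, e_j>|^2 = 699/50.
Compute ||v||^2 = v·v = 14.
Deficit = 14 − 699/50 = 1/50 ≥ 0, confirming Bessel's inequality. (The deficit equals ||v − Σ <v,e_j> e_j||^2, the squared distance from v to span{e_j}.)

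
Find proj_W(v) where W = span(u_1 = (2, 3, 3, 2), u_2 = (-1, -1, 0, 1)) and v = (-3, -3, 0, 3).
proj_W(v) = (-3, -3, 0, 3)

Set up U = [u_1 | ... | u_2] ∈ R^(4×2). The projector onto W = col(U) is P = U (U^T U)^(-1) U^T.
Compute U^T U =
  [26, -3]
  [-3, 3],
and U^T v = (-9, 9).
Solve U^T U · c = U^T v for the coefficients: c = (0, 3). The projection is proj_W(v) = U c.
Check: (v - proj_W(v)) · u_1 = 0  (should be 0).
Check: (v - proj_W(v)) · u_2 = 0  (should be 0).
Result: proj_W(v) = (-3, -3, 0, 3).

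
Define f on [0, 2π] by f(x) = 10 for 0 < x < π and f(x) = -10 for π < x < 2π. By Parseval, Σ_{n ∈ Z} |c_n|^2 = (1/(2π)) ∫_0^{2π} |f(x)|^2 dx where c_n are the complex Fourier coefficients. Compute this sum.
Σ |c_n|^2 = 100

Parseval equates the L^2 energy of f (normalised by 1/(2π)) with the ℓ^2 sum of its Fourier coefficients: (1/(2π)) ∫_0^{2π} |f|^2 = Σ |c_n|^2.
Compute the left side: (1/(2π)) [∫_0^π 10^2 dx + ∫_π^{2π} (-10)^2 dx] = (1/(2π)) · (100π + 100π) = (100 + 100)/2 = 100.
So Σ_{n ∈ Z} |c_n|^2 = 100.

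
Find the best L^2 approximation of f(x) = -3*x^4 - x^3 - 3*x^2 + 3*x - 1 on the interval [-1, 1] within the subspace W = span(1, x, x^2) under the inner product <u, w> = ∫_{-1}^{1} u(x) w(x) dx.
g(x) = -39*x^2/7 + 12*x/5 - 26/35

The best approximation g ∈ W is the orthogonal projection of f onto W. Writing g = a_0 + a_1 x + a_2 x^2, the coefficients solve the normal equations G · a = b where
  G_{ij} = <φ_i, φ_j> and b_i = <f, φ_i>, with φ_0 = 1, φ_1 = x, φ_2 = x^2.
G =
  [2, 0, 2/3]
  [0, 2/3, 0]
  [2/3, 0, 2/5],
b = (-26/5, 8/5, -286/105).
Solving gives a_0 = -26/35, a_1 = 12/5, a_2 = -39/7, so
  g(x) = -39*x^2/7 + 12*x/5 - 26/35.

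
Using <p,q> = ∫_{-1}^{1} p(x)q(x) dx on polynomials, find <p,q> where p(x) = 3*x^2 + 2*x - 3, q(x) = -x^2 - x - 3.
<p,q> = 172/15

Expand the product: p(x)·q(x) = -3*x^4 - 5*x^3 - 8*x^2 - 3*x + 9.
∫_{-1}^{1} of each monomial x^k gives [2/(k+1) if k even, 0 if k odd]. Integrating term-by-term (or equivalently evaluating the antiderivative F(x) = -3*x^5/5 - 5*x^4/4 - 8*x^3/3 - 3*x^2/2 + 9*x at the endpoints):
  F(1) − F(−1) = 179/60 − (-509/60) = 172/15.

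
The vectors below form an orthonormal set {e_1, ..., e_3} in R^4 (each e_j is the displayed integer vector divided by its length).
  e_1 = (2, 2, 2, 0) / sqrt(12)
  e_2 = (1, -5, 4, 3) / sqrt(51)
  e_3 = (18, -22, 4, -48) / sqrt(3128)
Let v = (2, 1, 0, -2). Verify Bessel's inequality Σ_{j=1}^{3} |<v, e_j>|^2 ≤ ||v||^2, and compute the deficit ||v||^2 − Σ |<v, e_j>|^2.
Σ |<v, e_j>|^2 = 389/46; ||v||^2 = 9; deficit = 25/46

Write each e_j = u_j / sqrt(<u_j, u_j>) where u_j is the displayed integer vector. Then <v, e_j> = <v, u_j> / sqrt(<u_j, u_j>), so |<v, e_j>|^2 = <v, u_j>^2 / <u_j, u_j>.
Coefficients: <v, e_1> = 6/sqrt(12), <v, e_2> = -9/sqrt(51), <v, e_3> = 110/sqrt(3128).
Square and sum: Σ |<v, e_j>|^2 = 389/46.
Compute ||v||^2 = v·v = 9.
Deficit = 9 − 389/46 = 25/46 ≥ 0, confirming Bessel's inequality. (The deficit equals ||v − Σ <v,e_j> e_j||^2, the squared distance from v to span{e_j}.)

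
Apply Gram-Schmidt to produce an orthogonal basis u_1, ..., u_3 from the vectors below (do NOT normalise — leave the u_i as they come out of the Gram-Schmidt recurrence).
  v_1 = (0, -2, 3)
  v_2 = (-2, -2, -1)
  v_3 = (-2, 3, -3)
Orthogonal basis:
  u_1 = (0, -2, 3)
  u_2 = (-2, -24/13, -16/13)
  u_3 = (-44/29, 33/29, 22/29)

Apply the Gram-Schmidt recurrence
  u_1 = v_1
  u_i = v_i − Σ_{j<i} ((v_i · u_j) / (u_j · u_j)) · u_j.

Step by step this gives:
  u_1 = (0, -2, 3)
  u_2 = (-2, -24/13, -16/13)
  u_3 = (-44/29, 33/29, 22/29)

Orthogonality check:
  u_2 · u_1 = 0 (should be 0)
  u_3 · u_1 = 0 (should be 0)
  u_3 · u_2 = 0 (should be 0)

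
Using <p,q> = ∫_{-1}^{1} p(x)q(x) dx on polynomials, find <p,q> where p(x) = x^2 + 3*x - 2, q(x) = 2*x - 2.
<p,q> = 32/3

Expand the product: p(x)·q(x) = 2*x^3 + 4*x^2 - 10*x + 4.
∫_{-1}^{1} of each monomial x^k gives [2/(k+1) if k even, 0 if k odd]. Integrating term-by-term (or equivalently evaluating the antiderivative F(x) = x^4/2 + 4*x^3/3 - 5*x^2 + 4*x at the endpoints):
  F(1) − F(−1) = 5/6 − (-59/6) = 32/3.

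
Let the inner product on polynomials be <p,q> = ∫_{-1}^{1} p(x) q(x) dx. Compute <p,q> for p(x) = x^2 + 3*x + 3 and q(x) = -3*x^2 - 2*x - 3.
<p,q> = -156/5

Expand the product: p(x)·q(x) = -3*x^4 - 11*x^3 - 18*x^2 - 15*x - 9.
∫_{-1}^{1} of each monomial x^k gives [2/(k+1) if k even, 0 if k odd]. Integrating term-by-term (or equivalently evaluating the antiderivative F(x) = -3*x^5/5 - 11*x^4/4 - 6*x^3 - 15*x^2/2 - 9*x at the endpoints):
  F(1) − F(−1) = -517/20 − (107/20) = -156/5.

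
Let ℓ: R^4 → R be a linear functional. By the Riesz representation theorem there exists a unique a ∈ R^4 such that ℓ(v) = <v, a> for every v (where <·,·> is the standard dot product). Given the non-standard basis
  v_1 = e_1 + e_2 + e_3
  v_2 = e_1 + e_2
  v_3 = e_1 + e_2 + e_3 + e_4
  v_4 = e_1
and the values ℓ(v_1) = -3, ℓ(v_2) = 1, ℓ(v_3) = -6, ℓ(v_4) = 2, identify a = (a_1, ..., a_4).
a = (2, -1, -4, -3)

Write a = (a_1, ..., a_4) in the standard basis. For each basis vector v_i, ℓ(v_i) = <v_i, a> is a linear equation in the a_j's. Collect the n equations into a matrix system V a = ℓ, where row i of V is v_i (expressed in the standard basis). Since V is invertible (lower-triangular with 1s on the diagonal, up to permutation), solve by back-substitution:
  V =
[[1, 1, 1, 0],
 [1, 1, 0, 0],
 [1, 1, 1, 1],
 [1, 0, 0, 0]]
  V a = (-3, 1, -6, 2)
Solving gives a = (2, -1, -4, -3).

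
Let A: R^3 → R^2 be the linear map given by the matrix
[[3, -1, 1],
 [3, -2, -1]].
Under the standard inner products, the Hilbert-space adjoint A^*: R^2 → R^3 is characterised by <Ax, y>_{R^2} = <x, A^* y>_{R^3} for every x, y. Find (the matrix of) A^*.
A^* = A^T =
[[3, 3],
 [-1, -2],
 [1, -1]]

For real matrices with standard dot products, the defining identity <Ax, y> = <x, A^* y> gives (Ax)^T y = x^T (A^*) y, i.e. x^T A^T y = x^T (A^*) y. Since this holds for all x, y, we must have A^* = A^T. Therefore
A^* =
[[3, 3],
 [-1, -2],
 [1, -1]].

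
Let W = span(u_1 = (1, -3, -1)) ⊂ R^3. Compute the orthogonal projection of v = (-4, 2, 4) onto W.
proj_W(v) = (-14/11, 42/11, 14/11)

Set up U = [u_1 | ... | u_1] ∈ R^(3×1). The projector onto W = col(U) is P = U (U^T U)^(-1) U^T.
Compute U^T U =
  [11],
and U^T v = (-14).
Solve U^T U · c = U^T v for the coefficients: c = (-14/11). The projection is proj_W(v) = U c.
Check: (v - proj_W(v)) · u_1 = 0  (should be 0).
Result: proj_W(v) = (-14/11, 42/11, 14/11).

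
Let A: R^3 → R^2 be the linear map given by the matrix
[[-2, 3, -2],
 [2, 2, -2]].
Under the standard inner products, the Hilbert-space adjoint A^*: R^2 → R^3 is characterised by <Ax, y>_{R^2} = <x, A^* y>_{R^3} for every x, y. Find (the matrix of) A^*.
A^* = A^T =
[[-2, 2],
 [3, 2],
 [-2, -2]]

For real matrices with standard dot products, the defining identity <Ax, y> = <x, A^* y> gives (Ax)^T y = x^T (A^*) y, i.e. x^T A^T y = x^T (A^*) y. Since this holds for all x, y, we must have A^* = A^T. Therefore
A^* =
[[-2, 2],
 [3, 2],
 [-2, -2]].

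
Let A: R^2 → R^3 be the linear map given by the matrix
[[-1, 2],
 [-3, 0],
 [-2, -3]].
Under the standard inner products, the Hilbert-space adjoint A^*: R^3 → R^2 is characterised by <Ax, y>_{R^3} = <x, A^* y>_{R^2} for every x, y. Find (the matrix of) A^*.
A^* = A^T =
[[-1, -3, -2],
 [2, 0, -3]]

For real matrices with standard dot products, the defining identity <Ax, y> = <x, A^* y> gives (Ax)^T y = x^T (A^*) y, i.e. x^T A^T y = x^T (A^*) y. Since this holds for all x, y, we must have A^* = A^T. Therefore
A^* =
[[-1, -3, -2],
 [2, 0, -3]].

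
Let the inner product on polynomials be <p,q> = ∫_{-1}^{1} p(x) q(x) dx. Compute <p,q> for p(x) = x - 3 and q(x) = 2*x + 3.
<p,q> = -50/3

Expand the product: p(x)·q(x) = 2*x^2 - 3*x - 9.
∫_{-1}^{1} of each monomial x^k gives [2/(k+1) if k even, 0 if k odd]. Integrating term-by-term (or equivalently evaluating the antiderivative F(x) = 2*x^3/3 - 3*x^2/2 - 9*x at the endpoints):
  F(1) − F(−1) = -59/6 − (41/6) = -50/3.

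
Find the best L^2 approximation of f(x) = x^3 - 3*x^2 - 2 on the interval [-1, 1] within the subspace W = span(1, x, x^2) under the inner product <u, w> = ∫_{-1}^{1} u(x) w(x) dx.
g(x) = -3*x^2 + 3*x/5 - 2

The best approximation g ∈ W is the orthogonal projection of f onto W. Writing g = a_0 + a_1 x + a_2 x^2, the coefficients solve the normal equations G · a = b where
  G_{ij} = <φ_i, φ_j> and b_i = <f, φ_i>, with φ_0 = 1, φ_1 = x, φ_2 = x^2.
G =
  [2, 0, 2/3]
  [0, 2/3, 0]
  [2/3, 0, 2/5],
b = (-6, 2/5, -38/15).
Solving gives a_0 = -2, a_1 = 3/5, a_2 = -3, so
  g(x) = -3*x^2 + 3*x/5 - 2.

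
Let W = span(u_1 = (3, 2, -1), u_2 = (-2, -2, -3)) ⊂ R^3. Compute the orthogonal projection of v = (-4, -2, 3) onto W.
proj_W(v) = (-724/189, -422/189, 575/189)

Set up U = [u_1 | ... | u_2] ∈ R^(3×2). The projector onto W = col(U) is P = U (U^T U)^(-1) U^T.
Compute U^T U =
  [14, -7]
  [-7, 17],
and U^T v = (-19, 3).
Solve U^T U · c = U^T v for the coefficients: c = (-302/189, -13/27). The projection is proj_W(v) = U c.
Check: (v - proj_W(v)) · u_1 = 0  (should be 0).
Check: (v - proj_W(v)) · u_2 = 0  (should be 0).
Result: proj_W(v) = (-724/189, -422/189, 575/189).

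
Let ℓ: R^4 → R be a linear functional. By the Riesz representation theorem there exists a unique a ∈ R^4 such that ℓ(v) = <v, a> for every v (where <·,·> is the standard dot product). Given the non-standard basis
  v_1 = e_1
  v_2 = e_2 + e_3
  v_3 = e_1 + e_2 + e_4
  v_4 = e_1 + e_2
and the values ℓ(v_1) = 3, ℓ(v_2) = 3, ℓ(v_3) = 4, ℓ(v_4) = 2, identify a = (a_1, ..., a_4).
a = (3, -1, 4, 2)

Write a = (a_1, ..., a_4) in the standard basis. For each basis vector v_i, ℓ(v_i) = <v_i, a> is a linear equation in the a_j's. Collect the n equations into a matrix system V a = ℓ, where row i of V is v_i (expressed in the standard basis). Since V is invertible (lower-triangular with 1s on the diagonal, up to permutation), solve by back-substitution:
  V =
[[1, 0, 0, 0],
 [0, 1, 1, 0],
 [1, 1, 0, 1],
 [1, 1, 0, 0]]
  V a = (3, 3, 4, 2)
Solving gives a = (3, -1, 4, 2).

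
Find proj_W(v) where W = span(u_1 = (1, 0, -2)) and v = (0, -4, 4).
proj_W(v) = (-8/5, 0, 16/5)

Set up U = [u_1 | ... | u_1] ∈ R^(3×1). The projector onto W = col(U) is P = U (U^T U)^(-1) U^T.
Compute U^T U =
  [5],
and U^T v = (-8).
Solve U^T U · c = U^T v for the coefficients: c = (-8/5). The projection is proj_W(v) = U c.
Check: (v - proj_W(v)) · u_1 = 0  (should be 0).
Result: proj_W(v) = (-8/5, 0, 16/5).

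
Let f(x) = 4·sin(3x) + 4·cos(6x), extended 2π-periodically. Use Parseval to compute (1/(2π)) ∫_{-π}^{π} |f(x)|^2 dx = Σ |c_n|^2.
Σ |c_n|^2 = 16

Expand |f|^2 and use orthogonality of {sin(nx), cos(mx)} on [-π, π]:
  ∫_{-π}^{π} sin(nx)^2 dx = π, ∫ cos(mx)^2 dx = π, and cross terms integrate to 0.
So ∫_{-π}^{π} f(x)^2 dx = 4^2 · π + 4^2 · π = (16 + 16)π.
Divide by 2π: (16 + 16)/2 = 16.
By Parseval, this equals Σ |c_n|^2.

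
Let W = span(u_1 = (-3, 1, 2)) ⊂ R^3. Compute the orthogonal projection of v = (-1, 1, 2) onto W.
proj_W(v) = (-12/7, 4/7, 8/7)

Set up U = [u_1 | ... | u_1] ∈ R^(3×1). The projector onto W = col(U) is P = U (U^T U)^(-1) U^T.
Compute U^T U =
  [14],
and U^T v = (8).
Solve U^T U · c = U^T v for the coefficients: c = (4/7). The projection is proj_W(v) = U c.
Check: (v - proj_W(v)) · u_1 = 0  (should be 0).
Result: proj_W(v) = (-12/7, 4/7, 8/7).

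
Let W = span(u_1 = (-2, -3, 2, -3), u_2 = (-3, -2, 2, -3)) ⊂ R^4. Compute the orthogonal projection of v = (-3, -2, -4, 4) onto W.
proj_W(v) = (4/17, 21/17, -10/17, 15/17)

Set up U = [u_1 | ... | u_2] ∈ R^(4×2). The projector onto W = col(U) is P = U (U^T U)^(-1) U^T.
Compute U^T U =
  [26, 25]
  [25, 26],
and U^T v = (-8, -7).
Solve U^T U · c = U^T v for the coefficients: c = (-11/17, 6/17). The projection is proj_W(v) = U c.
Check: (v - proj_W(v)) · u_1 = 0  (should be 0).
Check: (v - proj_W(v)) · u_2 = 0  (should be 0).
Result: proj_W(v) = (4/17, 21/17, -10/17, 15/17).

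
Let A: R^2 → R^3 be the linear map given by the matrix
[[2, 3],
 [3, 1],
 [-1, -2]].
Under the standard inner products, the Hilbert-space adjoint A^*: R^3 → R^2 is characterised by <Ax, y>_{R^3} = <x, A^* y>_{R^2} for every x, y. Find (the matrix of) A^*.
A^* = A^T =
[[2, 3, -1],
 [3, 1, -2]]

For real matrices with standard dot products, the defining identity <Ax, y> = <x, A^* y> gives (Ax)^T y = x^T (A^*) y, i.e. x^T A^T y = x^T (A^*) y. Since this holds for all x, y, we must have A^* = A^T. Therefore
A^* =
[[2, 3, -1],
 [3, 1, -2]].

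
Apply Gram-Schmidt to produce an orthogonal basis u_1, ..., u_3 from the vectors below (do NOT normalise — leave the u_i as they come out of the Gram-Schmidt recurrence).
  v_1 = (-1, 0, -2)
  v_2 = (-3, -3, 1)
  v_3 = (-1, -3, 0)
Orthogonal basis:
  u_1 = (-1, 0, -2)
  u_2 = (-14/5, -3, 7/5)
  u_3 = (45/47, -105/94, -45/94)

Apply the Gram-Schmidt recurrence
  u_1 = v_1
  u_i = v_i − Σ_{j<i} ((v_i · u_j) / (u_j · u_j)) · u_j.

Step by step this gives:
  u_1 = (-1, 0, -2)
  u_2 = (-14/5, -3, 7/5)
  u_3 = (45/47, -105/94, -45/94)

Orthogonality check:
  u_2 · u_1 = 0 (should be 0)
  u_3 · u_1 = 0 (should be 0)
  u_3 · u_2 = 0 (should be 0)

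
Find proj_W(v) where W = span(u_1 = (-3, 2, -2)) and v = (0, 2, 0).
proj_W(v) = (-12/17, 8/17, -8/17)

Set up U = [u_1 | ... | u_1] ∈ R^(3×1). The projector onto W = col(U) is P = U (U^T U)^(-1) U^T.
Compute U^T U =
  [17],
and U^T v = (4).
Solve U^T U · c = U^T v for the coefficients: c = (4/17). The projection is proj_W(v) = U c.
Check: (v - proj_W(v)) · u_1 = 0  (should be 0).
Result: proj_W(v) = (-12/17, 8/17, -8/17).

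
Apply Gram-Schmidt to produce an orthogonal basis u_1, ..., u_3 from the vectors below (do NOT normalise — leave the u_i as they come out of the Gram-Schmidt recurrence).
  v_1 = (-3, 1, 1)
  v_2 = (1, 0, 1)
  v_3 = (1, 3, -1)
Orthogonal basis:
  u_1 = (-3, 1, 1)
  u_2 = (5/11, 2/11, 13/11)
  u_3 = (7/9, 28/9, -7/9)

Apply the Gram-Schmidt recurrence
  u_1 = v_1
  u_i = v_i − Σ_{j<i} ((v_i · u_j) / (u_j · u_j)) · u_j.

Step by step this gives:
  u_1 = (-3, 1, 1)
  u_2 = (5/11, 2/11, 13/11)
  u_3 = (7/9, 28/9, -7/9)

Orthogonality check:
  u_2 · u_1 = 0 (should be 0)
  u_3 · u_1 = 0 (should be 0)
  u_3 · u_2 = 0 (should be 0)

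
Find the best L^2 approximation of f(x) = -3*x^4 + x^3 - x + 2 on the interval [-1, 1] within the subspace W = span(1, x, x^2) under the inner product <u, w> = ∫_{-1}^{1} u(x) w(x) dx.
g(x) = -18*x^2/7 - 2*x/5 + 79/35

The best approximation g ∈ W is the orthogonal projection of f onto W. Writing g = a_0 + a_1 x + a_2 x^2, the coefficients solve the normal equations G · a = b where
  G_{ij} = <φ_i, φ_j> and b_i = <f, φ_i>, with φ_0 = 1, φ_1 = x, φ_2 = x^2.
G =
  [2, 0, 2/3]
  [0, 2/3, 0]
  [2/3, 0, 2/5],
b = (14/5, -4/15, 10/21).
Solving gives a_0 = 79/35, a_1 = -2/5, a_2 = -18/7, so
  g(x) = -18*x^2/7 - 2*x/5 + 79/35.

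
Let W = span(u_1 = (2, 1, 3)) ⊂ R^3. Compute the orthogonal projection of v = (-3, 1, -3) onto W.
proj_W(v) = (-2, -1, -3)

Set up U = [u_1 | ... | u_1] ∈ R^(3×1). The projector onto W = col(U) is P = U (U^T U)^(-1) U^T.
Compute U^T U =
  [14],
and U^T v = (-14).
Solve U^T U · c = U^T v for the coefficients: c = (-1). The projection is proj_W(v) = U c.
Check: (v - proj_W(v)) · u_1 = 0  (should be 0).
Result: proj_W(v) = (-2, -1, -3).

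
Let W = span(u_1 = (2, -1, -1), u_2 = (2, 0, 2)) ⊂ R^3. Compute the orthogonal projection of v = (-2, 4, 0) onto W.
proj_W(v) = (-32/11, 14/11, 10/11)

Set up U = [u_1 | ... | u_2] ∈ R^(3×2). The projector onto W = col(U) is P = U (U^T U)^(-1) U^T.
Compute U^T U =
  [6, 2]
  [2, 8],
and U^T v = (-8, -4).
Solve U^T U · c = U^T v for the coefficients: c = (-14/11, -2/11). The projection is proj_W(v) = U c.
Check: (v - proj_W(v)) · u_1 = 0  (should be 0).
Check: (v - proj_W(v)) · u_2 = 0  (should be 0).
Result: proj_W(v) = (-32/11, 14/11, 10/11).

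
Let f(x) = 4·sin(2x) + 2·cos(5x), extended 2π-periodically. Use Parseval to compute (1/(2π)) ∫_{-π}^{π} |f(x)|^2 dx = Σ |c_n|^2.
Σ |c_n|^2 = 10

Expand |f|^2 and use orthogonality of {sin(nx), cos(mx)} on [-π, π]:
  ∫_{-π}^{π} sin(nx)^2 dx = π, ∫ cos(mx)^2 dx = π, and cross terms integrate to 0.
So ∫_{-π}^{π} f(x)^2 dx = 4^2 · π + 2^2 · π = (16 + 4)π.
Divide by 2π: (16 + 4)/2 = 10.
By Parseval, this equals Σ |c_n|^2.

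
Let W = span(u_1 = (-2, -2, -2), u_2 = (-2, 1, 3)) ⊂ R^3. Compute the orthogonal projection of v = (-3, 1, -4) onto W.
proj_W(v) = (-34/19, -77/38, -83/38)

Set up U = [u_1 | ... | u_2] ∈ R^(3×2). The projector onto W = col(U) is P = U (U^T U)^(-1) U^T.
Compute U^T U =
  [12, -4]
  [-4, 14],
and U^T v = (12, -5).
Solve U^T U · c = U^T v for the coefficients: c = (37/38, -3/38). The projection is proj_W(v) = U c.
Check: (v - proj_W(v)) · u_1 = 0  (should be 0).
Check: (v - proj_W(v)) · u_2 = 0  (should be 0).
Result: proj_W(v) = (-34/19, -77/38, -83/38).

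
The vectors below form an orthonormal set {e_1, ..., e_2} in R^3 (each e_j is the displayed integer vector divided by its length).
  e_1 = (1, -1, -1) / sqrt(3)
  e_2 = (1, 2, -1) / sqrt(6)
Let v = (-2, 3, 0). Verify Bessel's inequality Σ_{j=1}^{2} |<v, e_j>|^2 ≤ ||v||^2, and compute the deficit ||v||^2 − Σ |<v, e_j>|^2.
Σ |<v, e_j>|^2 = 11; ||v||^2 = 13; deficit = 2

Write each e_j = u_j / sqrt(<u_j, u_j>) where u_j is the displayed integer vector. Then <v, e_j> = <v, u_j> / sqrt(<u_j, u_j>), so |<v, e_j>|^2 = <v, u_j>^2 / <u_j, u_j>.
Coefficients: <v, e_1> = -5/sqrt(3), <v, e_2> = 4/sqrt(6).
Square and sum: Σ |<v, e_j>|^2 = 11.
Compute ||v||^2 = v·v = 13.
Deficit = 13 − 11 = 2 ≥ 0, confirming Bessel's inequality. (The deficit equals ||v − Σ <v,e_j> e_j||^2, the squared distance from v to span{e_j}.)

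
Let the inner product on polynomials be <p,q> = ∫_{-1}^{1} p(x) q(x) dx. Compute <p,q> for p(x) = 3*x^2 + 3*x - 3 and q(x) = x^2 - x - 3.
<p,q> = 46/5

Expand the product: p(x)·q(x) = 3*x^4 - 15*x^2 - 6*x + 9.
∫_{-1}^{1} of each monomial x^k gives [2/(k+1) if k even, 0 if k odd]. Integrating term-by-term (or equivalently evaluating the antiderivative F(x) = 3*x^5/5 - 5*x^3 - 3*x^2 + 9*x at the endpoints):
  F(1) − F(−1) = 8/5 − (-38/5) = 46/5.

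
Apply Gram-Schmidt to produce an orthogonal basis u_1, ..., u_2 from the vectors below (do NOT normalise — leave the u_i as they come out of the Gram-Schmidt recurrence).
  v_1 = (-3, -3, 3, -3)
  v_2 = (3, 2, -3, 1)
Orthogonal basis:
  u_1 = (-3, -3, 3, -3)
  u_2 = (3/4, -1/4, -3/4, -5/4)

Apply the Gram-Schmidt recurrence
  u_1 = v_1
  u_i = v_i − Σ_{j<i} ((v_i · u_j) / (u_j · u_j)) · u_j.

Step by step this gives:
  u_1 = (-3, -3, 3, -3)
  u_2 = (3/4, -1/4, -3/4, -5/4)

Orthogonality check:
  u_2 · u_1 = 0 (should be 0)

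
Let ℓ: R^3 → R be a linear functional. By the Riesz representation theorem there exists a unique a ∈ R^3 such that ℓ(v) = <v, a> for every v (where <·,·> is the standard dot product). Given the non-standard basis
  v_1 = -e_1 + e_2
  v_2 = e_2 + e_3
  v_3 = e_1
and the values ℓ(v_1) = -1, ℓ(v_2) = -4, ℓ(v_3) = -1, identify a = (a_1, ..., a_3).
a = (-1, -2, -2)

Write a = (a_1, ..., a_3) in the standard basis. For each basis vector v_i, ℓ(v_i) = <v_i, a> is a linear equation in the a_j's. Collect the n equations into a matrix system V a = ℓ, where row i of V is v_i (expressed in the standard basis). Since V is invertible (lower-triangular with 1s on the diagonal, up to permutation), solve by back-substitution:
  V =
[[-1, 1, 0],
 [0, 1, 1],
 [1, 0, 0]]
  V a = (-1, -4, -1)
Solving gives a = (-1, -2, -2).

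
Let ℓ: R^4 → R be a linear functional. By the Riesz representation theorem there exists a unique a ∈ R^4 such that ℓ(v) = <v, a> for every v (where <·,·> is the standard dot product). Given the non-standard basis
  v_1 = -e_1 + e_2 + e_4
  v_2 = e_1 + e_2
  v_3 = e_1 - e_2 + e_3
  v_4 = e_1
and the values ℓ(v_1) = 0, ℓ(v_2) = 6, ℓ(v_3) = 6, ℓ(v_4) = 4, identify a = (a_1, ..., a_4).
a = (4, 2, 4, 2)

Write a = (a_1, ..., a_4) in the standard basis. For each basis vector v_i, ℓ(v_i) = <v_i, a> is a linear equation in the a_j's. Collect the n equations into a matrix system V a = ℓ, where row i of V is v_i (expressed in the standard basis). Since V is invertible (lower-triangular with 1s on the diagonal, up to permutation), solve by back-substitution:
  V =
[[-1, 1, 0, 1],
 [1, 1, 0, 0],
 [1, -1, 1, 0],
 [1, 0, 0, 0]]
  V a = (0, 6, 6, 4)
Solving gives a = (4, 2, 4, 2).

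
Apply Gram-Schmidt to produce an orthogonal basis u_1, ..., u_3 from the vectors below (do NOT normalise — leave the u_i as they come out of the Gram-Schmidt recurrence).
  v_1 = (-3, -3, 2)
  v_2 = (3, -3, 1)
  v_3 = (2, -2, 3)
Orthogonal basis:
  u_1 = (-3, -3, 2)
  u_2 = (36/11, -30/11, 9/11)
  u_3 = (7/23, 21/23, 42/23)

Apply the Gram-Schmidt recurrence
  u_1 = v_1
  u_i = v_i − Σ_{j<i} ((v_i · u_j) / (u_j · u_j)) · u_j.

Step by step this gives:
  u_1 = (-3, -3, 2)
  u_2 = (36/11, -30/11, 9/11)
  u_3 = (7/23, 21/23, 42/23)

Orthogonality check:
  u_2 · u_1 = 0 (should be 0)
  u_3 · u_1 = 0 (should be 0)
  u_3 · u_2 = 0 (should be 0)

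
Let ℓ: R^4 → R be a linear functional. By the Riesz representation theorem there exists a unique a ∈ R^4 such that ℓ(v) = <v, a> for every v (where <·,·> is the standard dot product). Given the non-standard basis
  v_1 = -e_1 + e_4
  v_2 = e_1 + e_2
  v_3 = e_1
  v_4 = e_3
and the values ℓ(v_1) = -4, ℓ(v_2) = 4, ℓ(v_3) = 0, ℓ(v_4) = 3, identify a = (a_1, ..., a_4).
a = (0, 4, 3, -4)

Write a = (a_1, ..., a_4) in the standard basis. For each basis vector v_i, ℓ(v_i) = <v_i, a> is a linear equation in the a_j's. Collect the n equations into a matrix system V a = ℓ, where row i of V is v_i (expressed in the standard basis). Since V is invertible (lower-triangular with 1s on the diagonal, up to permutation), solve by back-substitution:
  V =
[[-1, 0, 0, 1],
 [1, 1, 0, 0],
 [1, 0, 0, 0],
 [0, 0, 1, 0]]
  V a = (-4, 4, 0, 3)
Solving gives a = (0, 4, 3, -4).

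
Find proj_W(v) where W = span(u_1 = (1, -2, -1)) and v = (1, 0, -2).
proj_W(v) = (1/2, -1, -1/2)

Set up U = [u_1 | ... | u_1] ∈ R^(3×1). The projector onto W = col(U) is P = U (U^T U)^(-1) U^T.
Compute U^T U =
  [6],
and U^T v = (3).
Solve U^T U · c = U^T v for the coefficients: c = (1/2). The projection is proj_W(v) = U c.
Check: (v - proj_W(v)) · u_1 = 0  (should be 0).
Result: proj_W(v) = (1/2, -1, -1/2).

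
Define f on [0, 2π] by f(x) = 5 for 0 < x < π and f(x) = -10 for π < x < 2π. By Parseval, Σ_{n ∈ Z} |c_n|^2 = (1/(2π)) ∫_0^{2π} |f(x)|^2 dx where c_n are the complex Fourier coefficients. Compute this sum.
Σ |c_n|^2 = 125/2

Parseval equates the L^2 energy of f (normalised by 1/(2π)) with the ℓ^2 sum of its Fourier coefficients: (1/(2π)) ∫_0^{2π} |f|^2 = Σ |c_n|^2.
Compute the left side: (1/(2π)) [∫_0^π 5^2 dx + ∫_π^{2π} (-10)^2 dx] = (1/(2π)) · (25π + 100π) = (25 + 100)/2 = 125/2.
So Σ_{n ∈ Z} |c_n|^2 = 125/2.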